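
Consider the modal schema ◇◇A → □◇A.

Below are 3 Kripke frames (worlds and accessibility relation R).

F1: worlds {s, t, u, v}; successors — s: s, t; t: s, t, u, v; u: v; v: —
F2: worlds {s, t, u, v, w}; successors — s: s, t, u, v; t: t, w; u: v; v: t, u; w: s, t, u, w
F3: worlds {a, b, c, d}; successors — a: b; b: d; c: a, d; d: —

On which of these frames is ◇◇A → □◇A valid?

none

Frame correspondent (Sahlqvist): ∀x ∀y ∀z ((xR²y ∧ xRz) → ∃w (y = w ∧ zRw)) — i.e. a generalized confluence (Geach) condition.
F1: fails — sR²u, sRs but no w with u=w and sRw.
F2: fails — sR²s, sRt but no w* with s=w* and tRw*.
F3: fails — cR²b, cRd but no w with b=w and dRw.
Valid on no frame.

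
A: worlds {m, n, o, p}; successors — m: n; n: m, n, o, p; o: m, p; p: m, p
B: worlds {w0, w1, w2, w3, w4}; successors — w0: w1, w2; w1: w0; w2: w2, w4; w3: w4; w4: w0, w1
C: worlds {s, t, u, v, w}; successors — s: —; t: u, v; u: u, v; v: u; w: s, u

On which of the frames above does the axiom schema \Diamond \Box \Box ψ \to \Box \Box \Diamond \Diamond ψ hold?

Frame correspondent (Sahlqvist): \forall x \forall y \forall z ((xRy \wedge x R^2 z) \to \exists w (y R^2 w \wedge z R^2 w)) — i.e. a generalized confluence (Geach) condition.
A: satisfies the condition.
B: satisfies the condition.
C: fails — wRs, wR²u but no w* with sR²w* and uR²w*.

A, B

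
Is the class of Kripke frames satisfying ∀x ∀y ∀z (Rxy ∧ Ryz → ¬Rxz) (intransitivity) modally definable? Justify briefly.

Not modally definable

Modal frame validity is preserved under surjective bounded morphisms.
The 3-cycle (worlds 0,1,2 with 0→1→2→0) is intransitive. Mapping every world to a single reflexive point • is a surjective bounded morphism; the reflexive point is not intransitive (R••∧R•• but R••).
So the class is not modally definable.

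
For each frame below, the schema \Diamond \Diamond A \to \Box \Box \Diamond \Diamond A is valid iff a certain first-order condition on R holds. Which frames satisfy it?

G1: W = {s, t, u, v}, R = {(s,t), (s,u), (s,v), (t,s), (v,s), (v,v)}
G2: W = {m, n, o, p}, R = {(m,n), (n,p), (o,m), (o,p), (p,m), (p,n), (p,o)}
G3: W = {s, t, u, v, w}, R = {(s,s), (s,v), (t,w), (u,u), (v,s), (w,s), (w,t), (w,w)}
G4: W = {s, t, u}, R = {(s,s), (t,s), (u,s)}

The schema corresponds to a generalized confluence (Geach) condition: \forall x \forall y \forall z ((x R^2 y \wedge x R^2 z) \to \exists w (y = w \wedge z R^2 w)).
G1: fails — tR²t, tR²u but no w with t=w and uR²w.
G2: fails — nR²m, nR²m but no w with m=w and mR²w.
G3: fails — tR²t, tR²s but no w* with t=w* and sR²w*.
G4: satisfies the condition.
Valid on: G4.

G4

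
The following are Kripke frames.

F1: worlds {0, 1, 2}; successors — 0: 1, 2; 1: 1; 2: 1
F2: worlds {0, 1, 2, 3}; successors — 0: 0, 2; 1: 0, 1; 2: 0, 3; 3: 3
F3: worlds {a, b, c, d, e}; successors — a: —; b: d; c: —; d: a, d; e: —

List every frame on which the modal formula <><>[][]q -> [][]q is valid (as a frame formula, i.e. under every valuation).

The schema corresponds to a generalized confluence (Geach) condition: forall x forall y forall z ((x R^2 y & x R^2 z) -> exists w (y R^2 w & z = w)).
F1: holds.
F2: fails — 0R²3, 0R²0 but no w with 3R²w and 0=w.
F3: fails — bR²a, bR²a but no w with aR²w and a=w.

F1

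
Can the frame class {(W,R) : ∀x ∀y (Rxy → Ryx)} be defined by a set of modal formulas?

Yes, by p → □◇p

This is a Sahlqvist condition; the B axiom p → □◇p defines it.
Suppose p→□◇p is valid. Take Rxy and set V(p)={x}. Then p at x, so □◇p at x, so ◇p at y, so some z with Ryz has p; z=x, i.e. Ryx.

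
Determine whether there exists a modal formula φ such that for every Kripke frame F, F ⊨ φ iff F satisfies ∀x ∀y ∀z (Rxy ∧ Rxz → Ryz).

Definable; ◇q → □◇q defines it

Yes: it is the Euclidean property, defined by the 5 schema ◇q → □◇q.
Suppose ◇q→□◇q is valid. Take Rxy, Rxz and set V(q)={y}. Then ◇q at x, so □◇q at x, so ◇q at z, so some w with Rzw has q; w=y, i.e. Rzy. By symmetry of the argument, Ryz.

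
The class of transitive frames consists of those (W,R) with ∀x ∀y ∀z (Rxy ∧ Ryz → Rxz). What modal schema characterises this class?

□r → □□r

A defining formula is □r → □□r (the 4 axiom).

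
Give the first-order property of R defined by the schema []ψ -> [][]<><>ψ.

forall x forall z (x R^2 z -> exists w (xRw & z R^2 w))

This is a Sahlqvist (Geach-type) schema ◇^0□^1ψ → □^2◇^2ψ.
Minimal-valuation argument: fix x; take any y with xR^0y and any z with xR^2z. Set V(ψ) to the set of worlds R-reachable from y in exactly 1 step. Then □^1ψ holds at y, so the antecedent holds at x; validity forces ◇^2ψ at z, giving a w with zR^2w and yR^1w.
First-order correspondent: forall x forall z (x R^2 z -> exists w (xRw & z R^2 w)).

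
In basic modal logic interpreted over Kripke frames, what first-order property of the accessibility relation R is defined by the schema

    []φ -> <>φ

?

Suppose □φ→◇φ is valid. At any x set V(φ)=W. Then □φ at x, so ◇φ at x, so x has a successor.

seriality: forall x exists y Rxy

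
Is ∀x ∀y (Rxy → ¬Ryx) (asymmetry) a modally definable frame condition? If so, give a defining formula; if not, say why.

If a class were modally definable it would be closed under surjective bounded morphisms (Goldblatt–Thomason).
The 5-cycle (worlds s,t,u,v,w with s→t→u→v→w→s) is asymmetric. Mapping every world to a single reflexive point • is a surjective bounded morphism, and the reflexive point is not asymmetric (R•• but asymmetry requires ¬R••).
Hence asymmetry is not modally definable.

Not definable by any modal formula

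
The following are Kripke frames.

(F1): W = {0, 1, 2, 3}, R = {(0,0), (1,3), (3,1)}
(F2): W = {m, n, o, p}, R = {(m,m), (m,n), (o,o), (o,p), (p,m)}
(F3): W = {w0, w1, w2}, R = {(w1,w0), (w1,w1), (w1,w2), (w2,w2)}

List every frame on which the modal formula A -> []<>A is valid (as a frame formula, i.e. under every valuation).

(F1)

Frame correspondent (Sahlqvist): forall x forall y (Rxy -> Ryx) — i.e. symmetry.
(F1): condition met.
(F2): fails — Rop but not Rpo.
(F3): fails — Rw1w2 but not Rw2w1.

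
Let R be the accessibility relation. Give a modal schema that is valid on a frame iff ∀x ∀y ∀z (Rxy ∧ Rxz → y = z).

◇p → □p

This is partial functionality; the standard corresponding axiom is CD: ◇p → □p.
Suppose ◇p→□p is valid. Take Rxy, Rxz and set V(p)={y}. Then ◇p at x, so □p at x, so p at z, i.e. z=y.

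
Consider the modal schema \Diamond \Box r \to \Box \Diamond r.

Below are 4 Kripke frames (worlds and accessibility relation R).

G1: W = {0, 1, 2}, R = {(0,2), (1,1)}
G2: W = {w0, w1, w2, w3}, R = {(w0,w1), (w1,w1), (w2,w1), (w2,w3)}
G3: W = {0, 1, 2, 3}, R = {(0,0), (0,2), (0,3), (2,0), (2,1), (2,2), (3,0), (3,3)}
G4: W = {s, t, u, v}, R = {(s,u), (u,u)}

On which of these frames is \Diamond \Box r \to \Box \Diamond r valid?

This is the axiom for convergence; its first-order frame correspondent is \forall x \forall y \forall z (Rxy \wedge Rxz \to \exists w (Ryw \wedge Rzw)).
G1: fails — R02 and R02 but 2 and 2 have no common successor.
G2: fails — Rw2w1 and Rw2w3 but w1 and w3 have no common successor.
G3: fails — R20 and R21 but 0 and 1 have no common successor.
G4: satisfies the condition.
Valid on: G4.

G4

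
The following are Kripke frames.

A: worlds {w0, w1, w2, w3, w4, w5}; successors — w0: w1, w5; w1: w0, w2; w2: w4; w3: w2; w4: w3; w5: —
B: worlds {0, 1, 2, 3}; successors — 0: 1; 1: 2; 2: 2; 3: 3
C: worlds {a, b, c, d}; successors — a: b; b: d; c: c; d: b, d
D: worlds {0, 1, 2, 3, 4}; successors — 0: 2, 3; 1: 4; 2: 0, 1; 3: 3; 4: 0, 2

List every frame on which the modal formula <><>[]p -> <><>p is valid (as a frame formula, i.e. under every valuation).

Frame correspondent (Sahlqvist): forall x forall y (x R^2 y -> exists w (yRw & x R^2 w)) — i.e. a generalized confluence (Geach) condition.
A: fails — w0R²w0 but no w with w0Rw and w0R²w.
B: ✓.
C: ✓.
D: fails — 0R²1 but no w with 1Rw and 0R²w.
Valid on: B, C.

B, C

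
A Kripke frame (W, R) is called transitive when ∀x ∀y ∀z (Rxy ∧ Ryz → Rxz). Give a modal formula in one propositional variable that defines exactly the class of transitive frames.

□s → □□s

A defining formula is □s → □□s (the 4 axiom).
Suppose □s→□□s is valid. Take Rxy, Ryz and set V(s)={w : Rxw}. Then □s at x, so □□s at x, so □s at y, so s at z, i.e. Rxz.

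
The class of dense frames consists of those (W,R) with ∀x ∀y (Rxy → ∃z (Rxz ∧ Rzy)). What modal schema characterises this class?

A defining formula is □□p → □p (the C4 axiom).
Suppose □□p→□p is valid. Take Rxy and set V(p)={w : xR²w}. Then □□p at x, so □p at x, so p at y, i.e. ∃z(Rxz∧Rzy).

□□p → □p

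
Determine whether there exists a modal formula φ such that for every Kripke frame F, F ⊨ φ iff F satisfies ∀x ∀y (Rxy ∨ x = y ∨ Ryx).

Not modally definable

Any modally definable frame class is closed under disjoint unions.
Take 3 disjoint single-world reflexive frames: each is trivially connected, but their disjoint union has 3 worlds with no edge between distinct components, so it is not connected.
So no modal formula (or set of formulas) defines exactly the connected frames.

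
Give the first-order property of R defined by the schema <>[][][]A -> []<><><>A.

forall x forall y forall z ((xRy & xRz) -> exists w (y R^3 w & z R^3 w))

This is a Sahlqvist (Geach-type) schema ◇^1□^3A → □^1◇^3A.
Minimal-valuation argument: fix x; take any y with xR^1y and any z with xR^1z. Set V(A) to the set of worlds R-reachable from y in exactly 3 steps. Then □^3A holds at y, so the antecedent holds at x; validity forces ◇^3A at z, giving a w with zR^3w and yR^3w.
First-order correspondent: forall x forall y forall z ((xRy & xRz) -> exists w (y R^3 w & z R^3 w)).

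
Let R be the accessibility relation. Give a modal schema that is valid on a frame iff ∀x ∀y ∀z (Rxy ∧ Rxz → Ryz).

A defining formula is ◇q → □◇q (the 5 axiom).
Suppose ◇q→□◇q is valid. Take Rxy, Rxz and set V(q)={y}. Then ◇q at x, so □◇q at x, so ◇q at z, so some w with Rzw has q; w=y, i.e. Rzy. By symmetry of the argument, Ryz.

◇q → □◇q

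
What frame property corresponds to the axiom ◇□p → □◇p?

convergence

Suppose ◇□p→□◇p is valid. Take Rxy, Rxz and set V(p)={w : Ryw}. Then □p at y so ◇□p at x, so □◇p at x, so ◇p at z, giving w with Rzw and Ryw.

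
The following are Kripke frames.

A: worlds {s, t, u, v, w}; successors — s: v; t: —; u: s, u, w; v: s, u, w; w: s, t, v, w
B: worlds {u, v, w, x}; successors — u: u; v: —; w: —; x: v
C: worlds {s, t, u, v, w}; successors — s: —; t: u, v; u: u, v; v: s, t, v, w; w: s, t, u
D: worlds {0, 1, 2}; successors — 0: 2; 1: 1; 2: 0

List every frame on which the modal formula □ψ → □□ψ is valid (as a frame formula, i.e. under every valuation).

B

This is the axiom for transitivity; its first-order frame correspondent is ∀x ∀y ∀z (Rxy ∧ Ryz → Rxz).
A: fails — Ruw and Rwt but not Rut.
B: ✓.
C: fails — Ruv and Rvw but not Ruw.
D: fails — R20 and R02 but not R22.
Valid on: B.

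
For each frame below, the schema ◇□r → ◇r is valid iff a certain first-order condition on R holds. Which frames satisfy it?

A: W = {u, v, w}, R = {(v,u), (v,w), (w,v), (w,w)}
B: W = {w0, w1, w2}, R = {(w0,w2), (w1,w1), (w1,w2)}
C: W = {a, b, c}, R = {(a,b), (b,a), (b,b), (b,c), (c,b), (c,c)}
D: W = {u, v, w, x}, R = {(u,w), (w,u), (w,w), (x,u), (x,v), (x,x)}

Frame correspondent (Sahlqvist): ∀x ∀y (xRy → ∃w (yRw ∧ xRw)) — i.e. a generalized confluence (Geach) condition.
A: fails — vRu but no t with uRt and vRt.
B: fails — w0Rw2 but no w with w2Rw and w0Rw.
C: ✓.
D: fails — xRu but no t with uRt and xRt.

C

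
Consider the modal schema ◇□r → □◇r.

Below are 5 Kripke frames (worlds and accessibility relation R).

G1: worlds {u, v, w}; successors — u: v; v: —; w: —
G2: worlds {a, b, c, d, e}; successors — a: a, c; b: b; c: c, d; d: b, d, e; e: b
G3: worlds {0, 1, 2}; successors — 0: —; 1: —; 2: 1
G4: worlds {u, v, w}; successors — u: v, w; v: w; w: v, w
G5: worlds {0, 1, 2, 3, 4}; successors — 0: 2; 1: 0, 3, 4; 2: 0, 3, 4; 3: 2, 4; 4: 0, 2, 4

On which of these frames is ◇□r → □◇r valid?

G2, G4

This is the axiom for convergence; its first-order frame correspondent is ∀x ∀y ∀z (Rxy ∧ Rxz → ∃w (Ryw ∧ Rzw)).
G1: fails — Ruv and Ruv but v and v have no common successor.
G2: ✓.
G3: fails — R21 and R21 but 1 and 1 have no common successor.
G4: ✓.
G5: fails — R40 and R42 but 0 and 2 have no common successor.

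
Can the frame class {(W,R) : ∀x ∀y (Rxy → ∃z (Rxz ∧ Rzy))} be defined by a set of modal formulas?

Yes, by □□q → □q

The condition is density. A defining modal formula is □□q → □q.
Suppose □□q→□q is valid. Take Rxy and set V(q)={w : xR²w}. Then □□q at x, so □q at x, so q at y, i.e. ∃z(Rxz∧Rzy).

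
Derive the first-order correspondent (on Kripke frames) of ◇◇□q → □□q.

∀x ∀y ∀z ((xR²y ∧ xR²z) → ∃w (yRw ∧ z = w))

This is a Sahlqvist (Geach-type) schema ◇^2□^1q → □^2◇^0q.
First-order correspondent: ∀x ∀y ∀z ((xR²y ∧ xR²z) → ∃w (yRw ∧ z = w)).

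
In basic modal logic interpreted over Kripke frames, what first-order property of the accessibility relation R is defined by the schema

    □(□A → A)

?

Suppose □(□A→A) is valid. Take Rxy and set V(A)={w : Ryw}. Then at y, □A holds; since □(□A→A) at x, □A→A at y, so A at y, i.e. Ryy.

Shift-reflexivity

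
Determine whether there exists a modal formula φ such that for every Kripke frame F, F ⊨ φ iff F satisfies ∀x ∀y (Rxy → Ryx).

Yes — defined by q → □◇q

The condition is symmetry. A defining modal formula is q → □◇q.
Suppose q→□◇q is valid. Take Rxy and set V(q)={x}. Then q at x, so □◇q at x, so ◇q at y, so some z with Ryz has q; z=x, i.e. Ryx.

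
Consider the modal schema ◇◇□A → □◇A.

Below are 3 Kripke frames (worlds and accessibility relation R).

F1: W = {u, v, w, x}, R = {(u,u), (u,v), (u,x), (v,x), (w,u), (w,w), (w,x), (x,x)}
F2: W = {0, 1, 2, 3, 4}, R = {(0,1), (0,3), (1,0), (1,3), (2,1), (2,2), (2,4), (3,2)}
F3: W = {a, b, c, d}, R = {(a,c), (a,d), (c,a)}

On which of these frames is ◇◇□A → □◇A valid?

The schema corresponds to a generalized confluence (Geach) condition: ∀x ∀y ∀z ((xR²y ∧ xRz) → ∃w (yRw ∧ zRw)).
F1: ✓.
F2: fails — 0R²0, 0R3 but no w with 0Rw and 3Rw.
F3: fails — aR²a, aRc but no w with aRw and cRw.
Valid on: F1.

F1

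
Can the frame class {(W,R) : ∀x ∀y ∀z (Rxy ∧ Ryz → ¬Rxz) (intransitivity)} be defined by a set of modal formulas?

If a class were modally definable it would be closed under surjective bounded morphisms (Goldblatt–Thomason).
The 7-cycle (worlds w0,w1,w2,w3,w4,w5,w6 with w0→w1→w2→w3→w4→w5→w6→w0) is intransitive. Mapping every world to a single reflexive point • is a surjective bounded morphism; the reflexive point is not intransitive (R••∧R•• but R••).
Hence intransitivity is not modally definable.

Not definable by any modal formula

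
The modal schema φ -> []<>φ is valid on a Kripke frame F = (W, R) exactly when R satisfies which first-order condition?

Suppose φ→□◇φ is valid. Take Rxy and set V(φ)={x}. Then φ at x, so □◇φ at x, so ◇φ at y, so some z with Ryz has φ; z=x, i.e. Ryx.
Conversely, any frame satisfying forall x forall y (Rxy -> Ryx) validates the schema.
So the correspondent is symmetry.

symmetry: forall x forall y (Rxy -> Ryx)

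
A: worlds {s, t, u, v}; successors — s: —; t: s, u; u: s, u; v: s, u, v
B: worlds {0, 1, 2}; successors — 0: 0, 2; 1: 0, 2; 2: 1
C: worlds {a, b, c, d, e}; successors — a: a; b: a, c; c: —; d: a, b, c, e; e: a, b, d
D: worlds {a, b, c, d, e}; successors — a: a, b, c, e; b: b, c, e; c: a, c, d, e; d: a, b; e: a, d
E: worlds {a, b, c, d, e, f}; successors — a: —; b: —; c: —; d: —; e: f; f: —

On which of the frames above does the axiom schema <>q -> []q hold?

E

Frame correspondent (Sahlqvist): forall x forall y forall z (Rxy & Rxz -> y = z) — i.e. partial functionality.
A: fails — t sees both s and u.
B: fails — 0 sees both 0 and 2.
C: fails — b sees both a and c.
D: fails — a sees both a and b.
E: holds.
Valid on: E.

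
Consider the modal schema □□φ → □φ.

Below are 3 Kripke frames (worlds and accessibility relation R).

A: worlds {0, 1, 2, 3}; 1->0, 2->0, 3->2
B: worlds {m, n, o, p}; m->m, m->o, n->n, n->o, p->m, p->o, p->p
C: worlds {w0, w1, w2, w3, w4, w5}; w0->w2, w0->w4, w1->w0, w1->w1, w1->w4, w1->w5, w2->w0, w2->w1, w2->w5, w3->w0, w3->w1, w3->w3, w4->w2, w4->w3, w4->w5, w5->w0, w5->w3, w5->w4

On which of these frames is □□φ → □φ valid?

Frame correspondent (Sahlqvist): ∀x ∀y (Rxy → ∃z (Rxz ∧ Rzy)) — i.e. density.
A: fails — R10 but no z with R1z and Rz0.
B: satisfies the condition.
C: fails — Rw0w4 but no z with Rw0z and Rzw4.

B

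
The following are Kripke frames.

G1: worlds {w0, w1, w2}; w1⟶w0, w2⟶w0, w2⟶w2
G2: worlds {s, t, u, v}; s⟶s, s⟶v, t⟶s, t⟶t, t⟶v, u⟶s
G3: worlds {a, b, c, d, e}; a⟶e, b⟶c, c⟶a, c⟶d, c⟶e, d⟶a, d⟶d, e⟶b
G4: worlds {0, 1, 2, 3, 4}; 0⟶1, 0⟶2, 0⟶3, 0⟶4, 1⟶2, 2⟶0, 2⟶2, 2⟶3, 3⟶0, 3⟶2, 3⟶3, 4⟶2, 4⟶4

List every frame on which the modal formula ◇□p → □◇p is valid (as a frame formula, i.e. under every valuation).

This is the axiom for convergence; its first-order frame correspondent is ∀x ∀y ∀z (Rxy ∧ Rxz → ∃w (Ryw ∧ Rzw)).
G1: fails — Rw1w0 and Rw1w0 but w0 and w0 have no common successor.
G2: fails — Rsv and Rsv but v and v have no common successor.
G3: fails — Rcd and Rce but d and e have no common successor.
G4: ✓.

G4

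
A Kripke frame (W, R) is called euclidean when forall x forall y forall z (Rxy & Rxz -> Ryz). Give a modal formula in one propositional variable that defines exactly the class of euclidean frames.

◇q → □◇q

The condition is the Euclidean property. The 5 schema ◇q → □◇q defines it.
Suppose ◇q→□◇q is valid. Take Rxy, Rxz and set V(q)={y}. Then ◇q at x, so □◇q at x, so ◇q at z, so some w with Rzw has q; w=y, i.e. Rzy. By symmetry of the argument, Ryz.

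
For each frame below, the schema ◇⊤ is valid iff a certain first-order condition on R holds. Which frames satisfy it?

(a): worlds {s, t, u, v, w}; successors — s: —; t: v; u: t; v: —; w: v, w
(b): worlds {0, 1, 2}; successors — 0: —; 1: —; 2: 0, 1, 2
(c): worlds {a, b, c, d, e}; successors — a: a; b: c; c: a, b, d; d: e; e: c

(c)

Frame correspondent (Sahlqvist): ∀x ∃y Rxy — i.e. seriality.
(a): fails — world s has no successor.
(b): fails — world 0 has no successor.
(c): holds.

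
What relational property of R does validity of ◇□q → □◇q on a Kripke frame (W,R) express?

Convergence

This schema is the .2 axiom.
It corresponds to convergence: ∀x ∀y ∀z (Rxy ∧ Rxz → ∃w (Ryw ∧ Rzw)).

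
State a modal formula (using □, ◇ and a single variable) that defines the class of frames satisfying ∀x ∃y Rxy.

This is seriality; the standard corresponding axiom is D: □p → ◇p.
Suppose □p→◇p is valid. At any x set V(p)=W. Then □p at x, so ◇p at x, so x has a successor.

□p → ◇p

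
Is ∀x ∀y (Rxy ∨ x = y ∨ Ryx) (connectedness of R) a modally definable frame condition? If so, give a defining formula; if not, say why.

Any modally definable frame class is closed under disjoint unions.
Take 3 disjoint single-world reflexive frames: each is trivially connected, but their disjoint union has 3 worlds with no edge between distinct components, so it is not connected.
So no modal formula (or set of formulas) defines exactly the connected frames.

Not modally definable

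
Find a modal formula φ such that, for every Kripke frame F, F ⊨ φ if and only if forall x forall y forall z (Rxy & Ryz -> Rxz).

□q → □□q

A defining formula is □q → □□q (the 4 axiom).
Suppose □q→□□q is valid. Take Rxy, Ryz and set V(q)={w : Rxw}. Then □q at x, so □□q at x, so □q at y, so q at z, i.e. Rxz.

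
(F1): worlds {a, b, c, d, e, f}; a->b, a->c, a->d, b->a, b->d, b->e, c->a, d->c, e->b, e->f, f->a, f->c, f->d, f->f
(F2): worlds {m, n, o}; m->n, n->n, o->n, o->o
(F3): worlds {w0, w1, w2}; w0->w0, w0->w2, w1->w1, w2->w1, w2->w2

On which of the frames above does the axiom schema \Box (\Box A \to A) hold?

(F2), (F3)

This is the axiom for shift-reflexivity; its first-order frame correspondent is \forall x \forall y (Rxy \to Ryy).
(F1): fails — Reb but not Rbb.
(F2): condition met.
(F3): condition met.
Valid on: (F2), (F3).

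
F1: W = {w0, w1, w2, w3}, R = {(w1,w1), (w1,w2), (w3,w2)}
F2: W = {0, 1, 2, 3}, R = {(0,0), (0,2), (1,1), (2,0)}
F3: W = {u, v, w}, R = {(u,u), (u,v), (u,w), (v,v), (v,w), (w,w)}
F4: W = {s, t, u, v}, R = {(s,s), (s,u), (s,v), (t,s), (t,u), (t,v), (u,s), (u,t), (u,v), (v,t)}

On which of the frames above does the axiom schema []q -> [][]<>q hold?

Frame correspondent (Sahlqvist): forall x forall z (x R^2 z -> exists w (xRw & zRw)) — i.e. a generalized confluence (Geach) condition.
F1: fails — w1R²w2 but no w with w1Rw and w2Rw.
F2: holds.
F3: holds.
F4: fails — sR²v but no w with sRw and vRw.

F2, F3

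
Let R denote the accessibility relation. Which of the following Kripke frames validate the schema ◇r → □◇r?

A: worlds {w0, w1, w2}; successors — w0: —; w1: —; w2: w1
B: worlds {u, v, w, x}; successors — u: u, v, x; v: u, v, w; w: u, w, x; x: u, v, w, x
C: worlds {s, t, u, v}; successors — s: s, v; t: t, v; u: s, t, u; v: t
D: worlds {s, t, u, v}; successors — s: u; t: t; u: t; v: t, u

none

Frame correspondent (Sahlqvist): ∀x ∀y ∀z (Rxy ∧ Rxz → Ryz) — i.e. the Euclidean property.
A: fails — Rw2w1 and Rw2w1 but not Rw1w1.
B: fails — Ruv and Rux but not Rvx.
C: fails — Rsv and Rsv but not Rvv.
D: fails — Rsu and Rsu but not Ruu.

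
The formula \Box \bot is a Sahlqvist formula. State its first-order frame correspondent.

emptiness of R

□⊥ is valid iff no world has any successor (otherwise □⊥ fails at any world with one).
Conversely, any frame satisfying \forall x \forall y \neg Rxy validates the schema.
So the correspondent is emptiness of R.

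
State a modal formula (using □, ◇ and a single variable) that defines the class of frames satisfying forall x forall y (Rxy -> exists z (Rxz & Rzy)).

□□q → □q

This is density; the standard corresponding axiom is C4: □□q → □q.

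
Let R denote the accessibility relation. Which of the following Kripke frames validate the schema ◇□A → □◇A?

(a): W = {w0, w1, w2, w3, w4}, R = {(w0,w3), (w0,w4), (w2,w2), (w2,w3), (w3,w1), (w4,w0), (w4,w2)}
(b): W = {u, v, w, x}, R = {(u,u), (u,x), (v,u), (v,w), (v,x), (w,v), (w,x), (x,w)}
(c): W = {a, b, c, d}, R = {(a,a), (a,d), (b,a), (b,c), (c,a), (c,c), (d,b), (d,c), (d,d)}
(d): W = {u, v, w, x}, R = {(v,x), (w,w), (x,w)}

Frame correspondent (Sahlqvist): ∀x ∀y ∀z (Rxy ∧ Rxz → ∃w (Ryw ∧ Rzw)) — i.e. convergence.
(a): fails — Rw0w4 and Rw0w3 but w4 and w3 have no common successor.
(b): fails — Ruu and Rux but u and x have no common successor.
(c): holds.
(d): holds.

(c), (d)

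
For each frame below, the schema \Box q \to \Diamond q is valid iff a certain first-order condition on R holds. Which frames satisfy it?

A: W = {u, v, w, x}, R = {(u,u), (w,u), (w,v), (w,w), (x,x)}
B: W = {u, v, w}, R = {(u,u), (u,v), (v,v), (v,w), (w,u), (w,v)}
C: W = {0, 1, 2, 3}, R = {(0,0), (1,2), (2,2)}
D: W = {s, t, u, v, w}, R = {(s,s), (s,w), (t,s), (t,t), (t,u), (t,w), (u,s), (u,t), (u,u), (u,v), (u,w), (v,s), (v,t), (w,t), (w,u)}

B, D

Frame correspondent (Sahlqvist): \forall x \exists y Rxy — i.e. seriality.
A: fails — world v has no successor.
B: condition met.
C: fails — world 3 has no successor.
D: condition met.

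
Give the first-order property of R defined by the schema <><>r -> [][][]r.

This is a Sahlqvist (Geach-type) schema ◇^2□^0r → □^3◇^0r.
Minimal-valuation argument: fix x; take any y with xR^2y and any z with xR^3z. Set V(r) to the set of worlds R-reachable from y in exactly 0 steps. Then □^0r holds at y, so the antecedent holds at x; validity forces ◇^0r at z, giving a w with zR^0w and yR^0w.
First-order correspondent: forall x forall y forall z ((x R^2 y & x R^3 z) -> exists w (y = w & z = w)).

forall x forall y forall z ((x R^2 y & x R^3 z) -> exists w (y = w & z = w))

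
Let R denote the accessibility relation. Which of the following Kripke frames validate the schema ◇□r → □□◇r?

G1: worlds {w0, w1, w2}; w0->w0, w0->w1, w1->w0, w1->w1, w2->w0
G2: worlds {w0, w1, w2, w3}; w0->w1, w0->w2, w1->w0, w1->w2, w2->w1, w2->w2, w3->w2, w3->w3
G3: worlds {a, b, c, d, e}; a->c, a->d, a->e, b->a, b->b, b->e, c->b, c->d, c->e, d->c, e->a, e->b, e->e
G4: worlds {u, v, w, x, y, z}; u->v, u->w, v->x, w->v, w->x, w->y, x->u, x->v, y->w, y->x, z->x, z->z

G1, G2

Frame correspondent (Sahlqvist): ∀x ∀y ∀z ((xRy ∧ xR²z) → ∃w (yRw ∧ zRw)) — i.e. a generalized confluence (Geach) condition.
G1: condition met.
G2: condition met.
G3: fails — aRc, aR²d but no w with cRw and dRw.
G4: fails — uRv, uR²x but no t with vRt and xRt.
Valid on: G1, G2.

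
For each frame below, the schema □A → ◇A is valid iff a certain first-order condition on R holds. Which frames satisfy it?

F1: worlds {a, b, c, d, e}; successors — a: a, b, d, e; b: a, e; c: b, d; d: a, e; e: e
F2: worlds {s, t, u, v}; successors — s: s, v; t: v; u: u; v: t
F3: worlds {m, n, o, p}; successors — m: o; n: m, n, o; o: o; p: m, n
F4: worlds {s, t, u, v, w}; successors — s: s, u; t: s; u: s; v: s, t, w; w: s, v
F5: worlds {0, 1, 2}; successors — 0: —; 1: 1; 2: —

This is the axiom for seriality; its first-order frame correspondent is ∀x ∃y Rxy.
F1: satisfies the condition.
F2: satisfies the condition.
F3: satisfies the condition.
F4: satisfies the condition.
F5: fails — world 0 has no successor.
Valid on: F1, F2, F3, F4.

F1, F2, F3, F4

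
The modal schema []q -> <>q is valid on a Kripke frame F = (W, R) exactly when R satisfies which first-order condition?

Suppose □q→◇q is valid. At any x set V(q)=W. Then □q at x, so ◇q at x, so x has a successor.

seriality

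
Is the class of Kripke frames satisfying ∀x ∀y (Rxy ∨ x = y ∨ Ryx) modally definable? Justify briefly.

No — not modally definable

If a class were modally definable it would be closed under disjoint unions (Goldblatt–Thomason).
Take 3 disjoint single-world reflexive frames: each is trivially connected, but their disjoint union has 3 worlds with no edge between distinct components, so it is not connected.
So no modal formula (or set of formulas) defines exactly the connected frames.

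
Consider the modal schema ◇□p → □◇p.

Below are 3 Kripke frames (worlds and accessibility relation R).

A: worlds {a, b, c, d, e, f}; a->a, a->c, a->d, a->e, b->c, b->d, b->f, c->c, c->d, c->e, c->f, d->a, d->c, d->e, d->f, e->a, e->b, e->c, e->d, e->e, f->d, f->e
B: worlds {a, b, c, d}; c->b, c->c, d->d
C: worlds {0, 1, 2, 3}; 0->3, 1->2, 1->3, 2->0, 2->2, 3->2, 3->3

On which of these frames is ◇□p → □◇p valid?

A

Frame correspondent (Sahlqvist): ∀x ∀y ∀z (Rxy ∧ Rxz → ∃w (Ryw ∧ Rzw)) — i.e. convergence.
A: holds.
B: fails — Rcc and Rcb but c and b have no common successor.
C: fails — R20 and R22 but 0 and 2 have no common successor.
Valid on: A.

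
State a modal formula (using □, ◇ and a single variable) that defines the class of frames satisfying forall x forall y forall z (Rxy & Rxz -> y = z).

A defining formula is ◇q → □q (the CD axiom).
Suppose ◇q→□q is valid. Take Rxy, Rxz and set V(q)={y}. Then ◇q at x, so □q at x, so q at z, i.e. z=y.

◇q → □q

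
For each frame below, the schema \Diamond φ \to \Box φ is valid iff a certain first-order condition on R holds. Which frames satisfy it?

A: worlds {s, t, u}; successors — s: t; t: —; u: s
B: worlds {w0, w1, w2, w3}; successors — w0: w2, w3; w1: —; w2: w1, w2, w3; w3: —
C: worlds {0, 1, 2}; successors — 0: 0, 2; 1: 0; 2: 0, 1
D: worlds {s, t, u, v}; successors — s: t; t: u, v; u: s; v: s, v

This is the axiom for partial functionality; its first-order frame correspondent is \forall x \forall y \forall z (Rxy \wedge Rxz \to y = z).
A: holds.
B: fails — w0 sees both w2 and w3.
C: fails — 0 sees both 0 and 2.
D: fails — t sees both u and v.
Valid on: A.

A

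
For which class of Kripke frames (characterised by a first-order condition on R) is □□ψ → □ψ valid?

Suppose □□ψ→□ψ is valid. Take Rxy and set V(ψ)={w : xR²w}. Then □□ψ at x, so □ψ at x, so ψ at y, i.e. ∃z(Rxz∧Rzy).
Conversely, on a frame with density the schema holds at every world under every valuation.
Frame condition: ∀x ∀y (Rxy → ∃z (Rxz ∧ Rzy)).

Density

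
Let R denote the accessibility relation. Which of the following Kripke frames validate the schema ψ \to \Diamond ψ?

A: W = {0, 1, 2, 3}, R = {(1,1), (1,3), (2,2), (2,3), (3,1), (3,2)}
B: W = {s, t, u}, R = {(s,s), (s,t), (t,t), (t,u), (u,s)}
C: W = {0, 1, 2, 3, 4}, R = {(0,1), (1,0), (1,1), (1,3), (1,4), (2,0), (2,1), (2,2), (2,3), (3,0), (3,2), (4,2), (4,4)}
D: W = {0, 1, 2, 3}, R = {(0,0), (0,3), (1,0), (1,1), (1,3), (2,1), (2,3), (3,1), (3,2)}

This is the axiom for reflexivity; its first-order frame correspondent is \forall x Rxx.
A: fails — world 0 does not see itself.
B: fails — world u does not see itself.
C: fails — world 0 does not see itself.
D: fails — world 2 does not see itself.

none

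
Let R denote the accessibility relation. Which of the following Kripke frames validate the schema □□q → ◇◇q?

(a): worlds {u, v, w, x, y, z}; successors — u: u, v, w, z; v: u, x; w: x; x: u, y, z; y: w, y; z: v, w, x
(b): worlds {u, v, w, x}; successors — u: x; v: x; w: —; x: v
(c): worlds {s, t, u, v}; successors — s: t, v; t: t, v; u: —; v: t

The schema corresponds to a generalized confluence (Geach) condition: ∀x ∃w (xR²w ∧ xR²w).
(a): satisfies the condition.
(b): fails — at w but no t with wR²t and wR²t.
(c): fails — at u but no w with uR²w and uR²w.
Valid on: (a).

(a)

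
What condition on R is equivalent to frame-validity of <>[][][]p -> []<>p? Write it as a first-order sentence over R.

forall x forall y forall z ((xRy & xRz) -> exists w (y R^3 w & zRw))

This is a Sahlqvist (Geach-type) schema ◇^1□^3p → □^1◇^1p.
Minimal-valuation argument: fix x; take any y with xR^1y and any z with xR^1z. Set V(p) to the set of worlds R-reachable from y in exactly 3 steps. Then □^3p holds at y, so the antecedent holds at x; validity forces ◇^1p at z, giving a w with zR^1w and yR^3w.
First-order correspondent: forall x forall y forall z ((xRy & xRz) -> exists w (y R^3 w & zRw)).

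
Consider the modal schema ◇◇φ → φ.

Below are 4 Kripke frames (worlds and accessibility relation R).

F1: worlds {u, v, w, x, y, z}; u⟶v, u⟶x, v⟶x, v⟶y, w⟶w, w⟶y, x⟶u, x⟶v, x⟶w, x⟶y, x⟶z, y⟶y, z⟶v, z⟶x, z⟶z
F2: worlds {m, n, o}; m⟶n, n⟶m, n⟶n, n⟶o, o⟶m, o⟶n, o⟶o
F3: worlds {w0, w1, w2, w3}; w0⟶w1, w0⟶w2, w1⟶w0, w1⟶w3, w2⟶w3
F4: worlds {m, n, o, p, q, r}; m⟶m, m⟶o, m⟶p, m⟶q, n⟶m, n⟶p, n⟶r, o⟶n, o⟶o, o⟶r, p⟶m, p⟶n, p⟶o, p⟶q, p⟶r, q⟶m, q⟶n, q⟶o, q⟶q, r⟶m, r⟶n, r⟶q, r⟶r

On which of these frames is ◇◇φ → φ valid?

none

Frame correspondent (Sahlqvist): ∀x ∀y (xR²y → ∃w (y = w ∧ x = w)) — i.e. a generalized confluence (Geach) condition.
F1: fails — uR²v but v ≠ u.
F2: fails — mR²n but n ≠ m.
F3: fails — w0R²w3 but w3 ≠ w0.
F4: fails — mR²n but n ≠ m.
Valid on no frame.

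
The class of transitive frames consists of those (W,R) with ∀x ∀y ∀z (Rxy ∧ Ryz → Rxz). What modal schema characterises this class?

This is transitivity; the standard corresponding axiom is 4: □p → □□p.

□p → □□p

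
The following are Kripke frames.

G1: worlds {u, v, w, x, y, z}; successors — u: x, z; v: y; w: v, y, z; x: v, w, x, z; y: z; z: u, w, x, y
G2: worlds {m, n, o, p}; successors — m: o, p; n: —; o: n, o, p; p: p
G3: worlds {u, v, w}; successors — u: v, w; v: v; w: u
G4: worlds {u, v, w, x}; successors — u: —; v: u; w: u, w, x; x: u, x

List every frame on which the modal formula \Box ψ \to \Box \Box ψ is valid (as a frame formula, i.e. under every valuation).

G4

Frame correspondent (Sahlqvist): \forall x \forall y \forall z (Rxy \wedge Ryz \to Rxz) — i.e. transitivity.
G1: fails — Rxw and Rwy but not Rxy.
G2: fails — Rmo and Ron but not Rmn.
G3: fails — Rwu and Ruv but not Rwv.
G4: satisfies the condition.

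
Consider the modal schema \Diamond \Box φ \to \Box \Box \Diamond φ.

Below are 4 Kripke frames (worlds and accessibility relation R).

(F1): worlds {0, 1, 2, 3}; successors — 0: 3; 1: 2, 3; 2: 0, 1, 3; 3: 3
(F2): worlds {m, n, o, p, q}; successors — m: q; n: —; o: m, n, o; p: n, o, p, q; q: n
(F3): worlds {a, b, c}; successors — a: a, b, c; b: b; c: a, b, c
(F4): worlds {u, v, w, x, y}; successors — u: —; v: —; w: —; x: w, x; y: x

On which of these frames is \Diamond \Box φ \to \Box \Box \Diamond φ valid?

(F1), (F3)

The schema corresponds to a generalized confluence (Geach) condition: \forall x \forall y \forall z ((xRy \wedge x R^2 z) \to \exists w (yRw \wedge zRw)).
(F1): ✓.
(F2): fails — mRq, mR²n but no w with qRw and nRw.
(F3): ✓.
(F4): fails — xRw, xR²w but no t with wRt and wRt.
Valid on: (F1), (F3).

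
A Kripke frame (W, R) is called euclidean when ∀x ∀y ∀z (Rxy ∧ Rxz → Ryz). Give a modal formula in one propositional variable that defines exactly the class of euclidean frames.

The condition is the Euclidean property. The 5 schema ◇p → □◇p defines it.
Suppose ◇p→□◇p is valid. Take Rxy, Rxz and set V(p)={y}. Then ◇p at x, so □◇p at x, so ◇p at z, so some w with Rzw has p; w=y, i.e. Rzy. By symmetry of the argument, Ryz.

◇p → □◇p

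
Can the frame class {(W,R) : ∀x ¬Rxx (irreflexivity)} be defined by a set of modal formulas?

If a class were modally definable it would be closed under surjective bounded morphisms (Goldblatt–Thomason).
The 4-cycle (worlds a,b,c,d with a→b→c→d→a) is irreflexive, and the map sending every world to a single reflexive point • is a surjective bounded morphism (forth: every edge maps to (•,•); back: every world has a successor). So any modal formula valid on the 4-cycle is also valid on the reflexive point, which is not irreflexive.
So the class is not modally definable.

Not modally definable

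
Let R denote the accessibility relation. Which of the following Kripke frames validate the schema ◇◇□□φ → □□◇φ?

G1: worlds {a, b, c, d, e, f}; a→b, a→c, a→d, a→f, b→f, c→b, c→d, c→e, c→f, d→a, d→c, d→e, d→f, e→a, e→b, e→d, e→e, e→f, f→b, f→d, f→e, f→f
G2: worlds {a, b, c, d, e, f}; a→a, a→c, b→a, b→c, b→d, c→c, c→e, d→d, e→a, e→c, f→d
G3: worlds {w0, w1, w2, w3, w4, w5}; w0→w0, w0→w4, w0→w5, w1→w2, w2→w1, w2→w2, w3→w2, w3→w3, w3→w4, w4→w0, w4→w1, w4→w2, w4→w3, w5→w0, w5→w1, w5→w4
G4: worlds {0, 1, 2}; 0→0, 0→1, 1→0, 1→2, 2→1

G1

This is the axiom for a generalized confluence (Geach) condition; its first-order frame correspondent is ∀x ∀y ∀z ((xR²y ∧ xR²z) → ∃w (yR²w ∧ zRw)).
G1: satisfies the condition.
G2: fails — bR²a, bR²d but no w with aR²w and dRw.
G3: fails — w0R²w1, w0R²w0 but no w with w1R²w and w0Rw.
G4: fails — 0R²2, 0R²2 but no w with 2R²w and 2Rw.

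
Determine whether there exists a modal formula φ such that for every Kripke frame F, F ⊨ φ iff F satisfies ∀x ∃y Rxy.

Yes — defined by □r → ◇r

Yes: it is seriality, defined by the D schema □r → ◇r.
Suppose □r→◇r is valid. At any x set V(r)=W. Then □r at x, so ◇r at x, so x has a successor.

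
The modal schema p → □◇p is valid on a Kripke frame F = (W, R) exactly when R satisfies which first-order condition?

symmetry

Suppose p→□◇p is valid. Take Rxy and set V(p)={x}. Then p at x, so □◇p at x, so ◇p at y, so some z with Ryz has p; z=x, i.e. Ryx.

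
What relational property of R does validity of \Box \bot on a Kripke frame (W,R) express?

This schema is the Ver axiom.
It corresponds to emptiness of R: \forall x \forall y \neg Rxy.

emptiness of R: \forall x \forall y \neg Rxy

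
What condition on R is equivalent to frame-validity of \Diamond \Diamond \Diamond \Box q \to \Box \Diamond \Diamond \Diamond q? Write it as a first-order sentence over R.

\forall x \forall y \forall z ((x R^3 y \wedge xRz) \to \exists w (yRw \wedge z R^3 w))

This is a Sahlqvist (Geach-type) schema ◇^3□^1q → □^1◇^3q.
First-order correspondent: \forall x \forall y \forall z ((x R^3 y \wedge xRz) \to \exists w (yRw \wedge z R^3 w)).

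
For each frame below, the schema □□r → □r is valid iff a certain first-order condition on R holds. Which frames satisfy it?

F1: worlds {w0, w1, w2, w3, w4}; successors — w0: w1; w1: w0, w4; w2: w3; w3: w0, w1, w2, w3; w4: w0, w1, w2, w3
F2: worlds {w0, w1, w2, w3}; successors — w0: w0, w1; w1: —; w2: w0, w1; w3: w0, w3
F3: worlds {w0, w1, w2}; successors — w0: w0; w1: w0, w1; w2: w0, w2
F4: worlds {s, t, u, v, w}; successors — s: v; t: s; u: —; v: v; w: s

The schema corresponds to density: ∀x ∀y (Rxy → ∃z (Rxz ∧ Rzy)).
F1: fails — Rw0w1 but no z with Rw0z and Rzw1.
F2: holds.
F3: holds.
F4: fails — Rts but no z with Rtz and Rzs.

F2, F3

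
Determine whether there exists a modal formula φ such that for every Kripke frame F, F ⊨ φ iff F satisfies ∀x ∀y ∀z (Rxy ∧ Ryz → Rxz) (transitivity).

Yes: it is transitivity, defined by the 4 schema □p → □□p.
Suppose □p→□□p is valid. Take Rxy, Ryz and set V(p)={w : Rxw}. Then □p at x, so □□p at x, so □p at y, so p at z, i.e. Rxz.

Definable; □p → □□p defines it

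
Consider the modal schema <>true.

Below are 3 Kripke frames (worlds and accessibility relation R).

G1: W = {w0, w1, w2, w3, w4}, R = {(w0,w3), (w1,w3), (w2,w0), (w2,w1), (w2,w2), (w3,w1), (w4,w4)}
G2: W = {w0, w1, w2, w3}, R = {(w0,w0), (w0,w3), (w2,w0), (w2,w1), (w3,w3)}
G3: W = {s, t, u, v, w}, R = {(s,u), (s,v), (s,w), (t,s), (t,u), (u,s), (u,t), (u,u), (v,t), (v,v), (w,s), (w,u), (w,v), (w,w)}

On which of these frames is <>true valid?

G1, G3

This is the axiom for seriality; its first-order frame correspondent is forall x exists y Rxy.
G1: satisfies the condition.
G2: fails — world w1 has no successor.
G3: satisfies the condition.
Valid on: G1, G3.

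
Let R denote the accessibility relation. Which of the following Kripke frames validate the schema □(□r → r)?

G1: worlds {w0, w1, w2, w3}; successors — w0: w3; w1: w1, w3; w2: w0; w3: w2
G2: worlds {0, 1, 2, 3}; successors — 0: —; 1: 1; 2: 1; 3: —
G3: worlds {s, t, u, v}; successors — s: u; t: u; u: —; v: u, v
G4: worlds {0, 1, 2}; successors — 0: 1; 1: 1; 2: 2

This is the axiom for shift-reflexivity; its first-order frame correspondent is ∀x ∀y (Rxy → Ryy).
G1: fails — Rw3w2 but not Rw2w2.
G2: holds.
G3: fails — Rsu but not Ruu.
G4: holds.

G2, G4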